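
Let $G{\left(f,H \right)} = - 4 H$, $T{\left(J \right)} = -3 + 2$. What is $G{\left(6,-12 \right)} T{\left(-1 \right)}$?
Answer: $-48$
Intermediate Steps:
$T{\left(J \right)} = -1$
$G{\left(6,-12 \right)} T{\left(-1 \right)} = \left(-4\right) \left(-12\right) \left(-1\right) = 48 \left(-1\right) = -48$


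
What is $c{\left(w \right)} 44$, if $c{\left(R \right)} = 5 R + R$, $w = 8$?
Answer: $2112$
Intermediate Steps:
$c{\left(R \right)} = 6 R$
$c{\left(w \right)} 44 = 6 \cdot 8 \cdot 44 = 48 \cdot 44 = 2112$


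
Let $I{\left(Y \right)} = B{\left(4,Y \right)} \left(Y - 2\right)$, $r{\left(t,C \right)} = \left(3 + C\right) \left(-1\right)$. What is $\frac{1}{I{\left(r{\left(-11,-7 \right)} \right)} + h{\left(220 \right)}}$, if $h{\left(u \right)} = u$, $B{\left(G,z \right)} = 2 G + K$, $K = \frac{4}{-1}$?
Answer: $\frac{1}{228} \approx 0.004386$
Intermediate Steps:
$K = -4$ ($K = 4 \left(-1\right) = -4$)
$B{\left(G,z \right)} = -4 + 2 G$ ($B{\left(G,z \right)} = 2 G - 4 = -4 + 2 G$)
$r{\left(t,C \right)} = -3 - C$
$I{\left(Y \right)} = -8 + 4 Y$ ($I{\left(Y \right)} = \left(-4 + 2 \cdot 4\right) \left(Y - 2\right) = \left(-4 + 8\right) \left(-2 + Y\right) = 4 \left(-2 + Y\right) = -8 + 4 Y$)
$\frac{1}{I{\left(r{\left(-11,-7 \right)} \right)} + h{\left(220 \right)}} = \frac{1}{\left(-8 + 4 \left(-3 - -7\right)\right) + 220} = \frac{1}{\left(-8 + 4 \left(-3 + 7\right)\right) + 220} = \frac{1}{\left(-8 + 4 \cdot 4\right) + 220} = \frac{1}{\left(-8 + 16\right) + 220} = \frac{1}{8 + 220} = \frac{1}{228}$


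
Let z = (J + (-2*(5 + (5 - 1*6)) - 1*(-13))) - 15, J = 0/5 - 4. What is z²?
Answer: 196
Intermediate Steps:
J = -4 (J = 0*(⅕) - 4 = 0 - 4 = -4)
z = -14 (z = (-4 + (-2*(5 + (5 - 1*6)) - 1*(-13))) - 15 = (-4 + (-2*(5 + (5 - 6)) + 13)) - 15 = (-4 + (-2*(5 - 1) + 13)) - 15 = (-4 + (-2*4 + 13)) - 15 = (-4 + (-8 + 13)) - 15 = (-4 + 5) - 15 = 1 - 15 = -14)
z² = (-14)² = 196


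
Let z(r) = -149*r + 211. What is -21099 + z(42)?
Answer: -27146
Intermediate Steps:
z(r) = 211 - 149*r
-21099 + z(42) = -21099 + (211 - 149*42) = -21099 + (211 - 6258) = -21099 - 6047 = -27146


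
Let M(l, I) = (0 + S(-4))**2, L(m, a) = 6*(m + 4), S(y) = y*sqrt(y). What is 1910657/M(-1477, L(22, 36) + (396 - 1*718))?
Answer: -1910657/64 ≈ -29854.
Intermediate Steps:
S(y) = y**(3/2)
L(m, a) = 24 + 6*m (L(m, a) = 6*(4 + m) = 24 + 6*m)
M(l, I) = -64 (M(l, I) = (0 + (-4)**(3/2))**2 = (0 - 8*I)**2 = (-8*I)**2 = -64)
1910657/M(-1477, L(22, 36) + (396 - 1*718)) = 1910657/(-64) = 1910657*(-1/64) = -1910657/64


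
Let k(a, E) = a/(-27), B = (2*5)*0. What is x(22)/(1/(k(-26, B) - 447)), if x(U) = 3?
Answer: -12043/9 ≈ -1338.1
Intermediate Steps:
B = 0 (B = 10*0 = 0)
k(a, E) = -a/27 (k(a, E) = a*(-1/27) = -a/27)
x(22)/(1/(k(-26, B) - 447)) = 3/(1/(-1/27*(-26) - 447)) = 3/(1/(26/27 - 447)) = 3/(1/(-12043/27)) = 3/(-27/12043) = 3*(-12043/27) = -12043/9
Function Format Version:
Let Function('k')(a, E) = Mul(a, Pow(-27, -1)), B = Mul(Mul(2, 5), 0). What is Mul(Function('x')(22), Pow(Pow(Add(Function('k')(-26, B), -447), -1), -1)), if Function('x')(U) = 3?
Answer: Rational(-12043, 9) ≈ -1338.1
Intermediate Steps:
B = 0 (B = Mul(10, 0) = 0)
Function('k')(a, E) = Mul(Rational(-1, 27), a) (Function('k')(a, E) = Mul(a, Rational(-1, 27)) = Mul(Rational(-1, 27), a))
Mul(Function('x')(22), Pow(Pow(Add(Function('k')(-26, B), -447), -1), -1)) = Mul(3, Pow(Pow(Add(Mul(Rational(-1, 27), -26), -447), -1), -1)) = Mul(3, Pow(Pow(Add(Rational(26, 27), -447), -1), -1)) = Mul(3, Pow(Pow(Rational(-12043, 27), -1), -1)) = Mul(3, Pow(Rational(-27, 12043), -1)) = Mul(3, Rational(-12043, 27)) = Rational(-12043, 9)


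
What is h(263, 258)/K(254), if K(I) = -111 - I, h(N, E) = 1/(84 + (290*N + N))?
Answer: -1/27965205 ≈ -3.5759e-8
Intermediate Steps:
h(N, E) = 1/(84 + 291*N)
h(263, 258)/K(254) = (1/(3*(28 + 97*263)))/(-111 - 1*254) = (1/(3*(28 + 25511)))/(-111 - 254) = ((⅓)/25539)/(-365) = ((⅓)*(1/25539))*(-1/365) = (1/76617)*(-1/365) = -1/27965205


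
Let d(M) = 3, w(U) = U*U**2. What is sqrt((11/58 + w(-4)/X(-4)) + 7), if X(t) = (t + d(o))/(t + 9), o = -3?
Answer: sqrt(1100666)/58 ≈ 18.088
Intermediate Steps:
w(U) = U**3
X(t) = (3 + t)/(9 + t) (X(t) = (t + 3)/(t + 9) = (3 + t)/(9 + t))
sqrt((11/58 + w(-4)/X(-4)) + 7) = sqrt((11/58 + (-4)**3/(((3 - 4)/(9 - 4)))) + 7) = sqrt((11*(1/58) - 64/(-1/5)) + 7) = sqrt((11/58 - 64/((1/5)*(-1))) + 7) = sqrt((11/58 - 64/(-1/5)) + 7) = sqrt((11/58 - 64*(-5)) + 7) = sqrt((11/58 + 320) + 7) = sqrt(18571/58 + 7) = sqrt(18977/58) = sqrt(1100666)/58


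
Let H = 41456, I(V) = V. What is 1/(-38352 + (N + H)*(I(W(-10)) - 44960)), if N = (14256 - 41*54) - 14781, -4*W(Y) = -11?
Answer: -4/6962592801 ≈ -5.7450e-10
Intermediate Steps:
W(Y) = 11/4 (W(Y) = -1/4*(-11) = 11/4)
N = -2739 (N = (14256 - 2214) - 14781 = 12042 - 14781 = -2739)
1/(-38352 + (N + H)*(I(W(-10)) - 44960)) = 1/(-38352 + (-2739 + 41456)*(11/4 - 44960)) = 1/(-38352 + 38717*(-179829/4)) = 1/(-38352 - 6962439393/4) = 1/(-6962592801/4) = -4/6962592801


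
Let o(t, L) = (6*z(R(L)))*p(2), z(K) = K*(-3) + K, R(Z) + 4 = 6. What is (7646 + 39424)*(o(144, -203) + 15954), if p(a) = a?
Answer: 748695420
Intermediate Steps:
R(Z) = 2 (R(Z) = -4 + 6 = 2)
z(K) = -2*K (z(K) = -3*K + K = -2*K)
o(t, L) = -48 (o(t, L) = (6*(-2*2))*2 = (6*(-4))*2 = -24*2 = -48)
(7646 + 39424)*(o(144, -203) + 15954) = (7646 + 39424)*(-48 + 15954) = 47070*15906 = 748695420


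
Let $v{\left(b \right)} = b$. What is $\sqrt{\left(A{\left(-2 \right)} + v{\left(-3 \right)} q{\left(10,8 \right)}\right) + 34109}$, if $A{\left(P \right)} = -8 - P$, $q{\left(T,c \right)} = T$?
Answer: $\sqrt{34073} \approx 184.59$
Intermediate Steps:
$\sqrt{\left(A{\left(-2 \right)} + v{\left(-3 \right)} q{\left(10,8 \right)}\right) + 34109} = \sqrt{\left(\left(-8 - -2\right) - 30\right) + 34109} = \sqrt{\left(\left(-8 + 2\right) - 30\right) + 34109} = \sqrt{\left(-6 - 30\right) + 34109} = \sqrt{-36 + 34109} = \sqrt{34073}$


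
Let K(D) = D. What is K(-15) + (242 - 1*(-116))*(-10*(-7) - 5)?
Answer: 23255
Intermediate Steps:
K(-15) + (242 - 1*(-116))*(-10*(-7) - 5) = -15 + (242 - 1*(-116))*(-10*(-7) - 5) = -15 + (242 + 116)*(70 - 5) = -15 + 358*65 = -15 + 23270 = 23255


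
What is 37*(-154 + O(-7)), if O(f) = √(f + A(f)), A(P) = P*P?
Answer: -5698 + 37*√42 ≈ -5458.2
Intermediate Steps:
A(P) = P²
O(f) = √(f + f²)
37*(-154 + O(-7)) = 37*(-154 + √(-7*(1 - 7))) = 37*(-154 + √(-7*(-6))) = 37*(-154 + √42) = -5698 + 37*√42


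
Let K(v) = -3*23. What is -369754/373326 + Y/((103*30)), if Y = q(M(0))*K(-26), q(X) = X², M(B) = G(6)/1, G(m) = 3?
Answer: -229062551/192262890 ≈ -1.1914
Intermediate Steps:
M(B) = 3 (M(B) = 3/1 = 3*1 = 3)
K(v) = -69
Y = -621 (Y = 3²*(-69) = 9*(-69) = -621)
-369754/373326 + Y/((103*30)) = -369754/373326 - 621/(103*30) = -369754*1/373326 - 621/3090 = -184877/186663 - 621*1/3090 = -184877/186663 - 207/1030 = -229062551/192262890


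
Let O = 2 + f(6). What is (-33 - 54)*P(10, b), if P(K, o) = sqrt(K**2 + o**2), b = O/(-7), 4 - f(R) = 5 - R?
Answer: -87*sqrt(101) ≈ -874.34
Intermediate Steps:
f(R) = -1 + R (f(R) = 4 - (5 - R) = 4 + (-5 + R) = -1 + R)
O = 7 (O = 2 + (-1 + 6) = 2 + 5 = 7)
b = -1 (b = 7/(-7) = 7*(-1/7) = -1)
(-33 - 54)*P(10, b) = (-33 - 54)*sqrt(10**2 + (-1)**2) = -87*sqrt(100 + 1) = -87*sqrt(101)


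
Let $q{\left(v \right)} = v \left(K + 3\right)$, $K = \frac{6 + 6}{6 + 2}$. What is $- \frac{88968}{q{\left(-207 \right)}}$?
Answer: $\frac{59312}{621} \approx 95.51$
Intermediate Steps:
$K = \frac{3}{2}$ ($K = \frac{12}{8} = 12 \cdot \frac{1}{8} = \frac{3}{2} \approx 1.5$)
$q{\left(v \right)} = \frac{9 v}{2}$ ($q{\left(v \right)} = v \left(\frac{3}{2} + 3\right) = v \frac{9}{2} = \frac{9 v}{2}$)
$- \frac{88968}{q{\left(-207 \right)}} = - \frac{88968}{\frac{9}{2} \left(-207\right)} = - \frac{88968}{- \frac{1863}{2}} = \left(-88968\right) \left(- \frac{2}{1863}\right) = \frac{59312}{621}$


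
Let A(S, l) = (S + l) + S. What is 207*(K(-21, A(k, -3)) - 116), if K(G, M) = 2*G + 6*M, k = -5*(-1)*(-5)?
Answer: -98532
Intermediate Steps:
k = -25 (k = 5*(-5) = -25)
A(S, l) = l + 2*S
207*(K(-21, A(k, -3)) - 116) = 207*((2*(-21) + 6*(-3 + 2*(-25))) - 116) = 207*((-42 + 6*(-3 - 50)) - 116) = 207*((-42 + 6*(-53)) - 116) = 207*((-42 - 318) - 116) = 207*(-360 - 116) = 207*(-476) = -98532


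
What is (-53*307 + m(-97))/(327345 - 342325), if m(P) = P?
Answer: 4092/3745 ≈ 1.0927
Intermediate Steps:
(-53*307 + m(-97))/(327345 - 342325) = (-53*307 - 97)/(327345 - 342325) = (-16271 - 97)/(-14980) = -16368*(-1/14980) = 4092/3745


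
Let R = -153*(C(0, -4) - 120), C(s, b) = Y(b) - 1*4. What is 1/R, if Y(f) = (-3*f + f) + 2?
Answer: 1/17442 ≈ 5.7333e-5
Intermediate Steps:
Y(f) = 2 - 2*f (Y(f) = -2*f + 2 = 2 - 2*f)
C(s, b) = -2 - 2*b (C(s, b) = (2 - 2*b) - 1*4 = (2 - 2*b) - 4 = -2 - 2*b)
R = 17442 (R = -153*((-2 - 2*(-4)) - 120) = -153*((-2 + 8) - 120) = -153*(6 - 120) = -153*(-114) = 17442)
1/R = 1/17442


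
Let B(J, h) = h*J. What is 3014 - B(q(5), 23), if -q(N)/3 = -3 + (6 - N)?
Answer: 2876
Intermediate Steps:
q(N) = -9 + 3*N (q(N) = -3*(-3 + (6 - N)) = -3*(3 - N) = -9 + 3*N)
B(J, h) = J*h
3014 - B(q(5), 23) = 3014 - (-9 + 3*5)*23 = 3014 - (-9 + 15)*23 = 3014 - 6*23 = 3014 - 1*138 = 3014 - 138 = 2876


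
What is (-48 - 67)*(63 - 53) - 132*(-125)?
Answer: 15350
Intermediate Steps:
(-48 - 67)*(63 - 53) - 132*(-125) = -115*10 + 16500 = -1150 + 16500 = 15350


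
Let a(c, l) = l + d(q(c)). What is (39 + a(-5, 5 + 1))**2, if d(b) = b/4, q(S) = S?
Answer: 30625/16 ≈ 1914.1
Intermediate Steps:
d(b) = b/4 (d(b) = b*(1/4) = b/4)
a(c, l) = l + c/4
(39 + a(-5, 5 + 1))**2 = (39 + ((5 + 1) + (1/4)*(-5)))**2 = (39 + (6 - 5/4))**2 = (39 + 19/4)**2 = (175/4)**2 = 30625/16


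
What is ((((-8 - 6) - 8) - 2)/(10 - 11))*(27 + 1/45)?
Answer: 9728/15 ≈ 648.53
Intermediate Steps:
((((-8 - 6) - 8) - 2)/(10 - 11))*(27 + 1/45) = (((-14 - 8) - 2)/(-1))*(27 + 1/45) = ((-22 - 2)*(-1))*(1216/45) = -24*(-1)*(1216/45) = 24*(1216/45) = 9728/15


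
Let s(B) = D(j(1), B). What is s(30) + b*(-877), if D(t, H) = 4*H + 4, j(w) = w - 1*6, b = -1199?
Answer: 1051647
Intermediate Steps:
j(w) = -6 + w (j(w) = w - 6 = -6 + w)
D(t, H) = 4 + 4*H
s(B) = 4 + 4*B
s(30) + b*(-877) = (4 + 4*30) - 1199*(-877) = (4 + 120) + 1051523 = 124 + 1051523 = 1051647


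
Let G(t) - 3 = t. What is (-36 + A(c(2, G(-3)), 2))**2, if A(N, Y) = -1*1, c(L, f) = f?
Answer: 1369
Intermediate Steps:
G(t) = 3 + t
A(N, Y) = -1
(-36 + A(c(2, G(-3)), 2))**2 = (-36 - 1)**2 = (-37)**2 = 1369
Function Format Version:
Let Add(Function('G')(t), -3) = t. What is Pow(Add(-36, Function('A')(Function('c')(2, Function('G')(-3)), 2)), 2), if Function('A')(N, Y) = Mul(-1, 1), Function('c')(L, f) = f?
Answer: 1369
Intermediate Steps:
Function('G')(t) = Add(3, t)
Function('A')(N, Y) = -1
Pow(Add(-36, Function('A')(Function('c')(2, Function('G')(-3)), 2)), 2) = Pow(Add(-36, -1), 2) = Pow(-37, 2) = 1369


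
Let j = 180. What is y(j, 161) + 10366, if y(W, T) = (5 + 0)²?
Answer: 10391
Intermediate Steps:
y(W, T) = 25 (y(W, T) = 5² = 25)
y(j, 161) + 10366 = 25 + 10366 = 10391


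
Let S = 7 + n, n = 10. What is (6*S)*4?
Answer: 408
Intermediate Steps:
S = 17 (S = 7 + 10 = 17)
(6*S)*4 = (6*17)*4 = 102*4 = 408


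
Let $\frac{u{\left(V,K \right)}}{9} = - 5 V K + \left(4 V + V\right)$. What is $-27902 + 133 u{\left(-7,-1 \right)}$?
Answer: $-111692$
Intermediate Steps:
$u{\left(V,K \right)} = 45 V - 45 K V$ ($u{\left(V,K \right)} = 9 \left(- 5 V K + \left(4 V + V\right)\right) = 9 \left(- 5 K V + 5 V\right) = 9 \left(5 V - 5 K V\right) = 45 V - 45 K V$)
$-27902 + 133 u{\left(-7,-1 \right)} = -27902 + 133 \cdot 45 \left(-7\right) \left(1 - -1\right) = -27902 + 133 \cdot 45 \left(-7\right) \left(1 + 1\right) = -27902 + 133 \cdot 45 \left(-7\right) 2 = -27902 + 133 \left(-630\right) = -27902 - 83790 = -111692$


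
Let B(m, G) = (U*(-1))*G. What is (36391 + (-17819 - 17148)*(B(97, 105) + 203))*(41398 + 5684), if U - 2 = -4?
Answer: -678215268360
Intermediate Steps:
U = -2 (U = 2 - 4 = -2)
B(m, G) = 2*G (B(m, G) = (-2*(-1))*G = 2*G)
(36391 + (-17819 - 17148)*(B(97, 105) + 203))*(41398 + 5684) = (36391 + (-17819 - 17148)*(2*105 + 203))*(41398 + 5684) = (36391 - 34967*(210 + 203))*47082 = (36391 - 34967*413)*47082 = (36391 - 14441371)*47082 = -14404980*47082 = -678215268360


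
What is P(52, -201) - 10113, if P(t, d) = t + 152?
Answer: -9909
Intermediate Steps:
P(t, d) = 152 + t
P(52, -201) - 10113 = (152 + 52) - 10113 = 204 - 10113 = -9909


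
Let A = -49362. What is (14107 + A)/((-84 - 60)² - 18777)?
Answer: -35255/1959 ≈ -17.996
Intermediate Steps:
(14107 + A)/((-84 - 60)² - 18777) = (14107 - 49362)/((-84 - 60)² - 18777) = -35255/((-144)² - 18777) = -35255/(20736 - 18777) = -35255/1959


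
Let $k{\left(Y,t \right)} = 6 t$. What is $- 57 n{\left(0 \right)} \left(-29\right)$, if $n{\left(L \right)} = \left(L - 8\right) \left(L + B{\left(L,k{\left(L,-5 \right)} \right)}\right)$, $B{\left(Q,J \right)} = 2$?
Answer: $-26448$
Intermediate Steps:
$n{\left(L \right)} = \left(-8 + L\right) \left(2 + L\right)$ ($n{\left(L \right)} = \left(L - 8\right) \left(L + 2\right) = \left(-8 + L\right) \left(2 + L\right)$)
$- 57 n{\left(0 \right)} \left(-29\right) = - 57 \left(-16 + 0^{2} - 0\right) \left(-29\right) = - 57 \left(-16 + 0 + 0\right) \left(-29\right) = \left(-57\right) \left(-16\right) \left(-29\right) = 912 \left(-29\right) = -26448$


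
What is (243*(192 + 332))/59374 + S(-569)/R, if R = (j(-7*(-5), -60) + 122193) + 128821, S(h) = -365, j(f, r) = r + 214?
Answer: 15980026133/7456424416 ≈ 2.1431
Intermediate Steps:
j(f, r) = 214 + r
R = 251168 (R = ((214 - 60) + 122193) + 128821 = (154 + 122193) + 128821 = 122347 + 128821 = 251168)
(243*(192 + 332))/59374 + S(-569)/R = (243*(192 + 332))/59374 - 365/251168 = (243*524)*(1/59374) - 365*1/251168 = 127332*(1/59374) - 365/251168 = 63666/29687 - 365/251168 = 15980026133/7456424416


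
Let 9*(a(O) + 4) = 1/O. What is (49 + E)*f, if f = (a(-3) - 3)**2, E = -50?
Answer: -36100/729 ≈ -49.520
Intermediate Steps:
a(O) = -4 + 1/(9*O) (a(O) = -4 + (1/O)/9 = -4 + 1/(9*O))
f = 36100/729 (f = ((-4 + (1/9)/(-3)) - 3)**2 = ((-4 + (1/9)*(-1/3)) - 3)**2 = ((-4 - 1/27) - 3)**2 = (-109/27 - 3)**2 = (-190/27)**2 = 36100/729 ≈ 49.520)
(49 + E)*f = (49 - 50)*(36100/729) = -1*36100/729 = -36100/729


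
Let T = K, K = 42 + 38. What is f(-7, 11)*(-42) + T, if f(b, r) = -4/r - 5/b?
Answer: 718/11 ≈ 65.273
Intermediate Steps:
K = 80
T = 80
f(b, r) = -5/b - 4/r
f(-7, 11)*(-42) + T = (-5/(-7) - 4/11)*(-42) + 80 = (-5*(-1/7) - 4*1/11)*(-42) + 80 = (5/7 - 4/11)*(-42) + 80 = (27/77)*(-42) + 80 = -162/11 + 80 = 718/11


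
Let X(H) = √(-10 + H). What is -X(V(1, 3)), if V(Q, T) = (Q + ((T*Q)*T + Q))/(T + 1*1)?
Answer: -I*√29/2 ≈ -2.6926*I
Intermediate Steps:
V(Q, T) = (2*Q + Q*T²)/(1 + T) (V(Q, T) = (Q + ((Q*T)*T + Q))/(T + 1) = (Q + (Q*T² + Q))/(1 + T) = (Q + (Q + Q*T²))/(1 + T) = (2*Q + Q*T²)/(1 + T))
-X(V(1, 3)) = -√(-10 + 1*(2 + 3²)/(1 + 3)) = -√(-10 + 1*(2 + 9)/4) = -√(-10 + 1*(¼)*11) = -√(-10 + 11/4) = -√(-29/4) = -I*√29/2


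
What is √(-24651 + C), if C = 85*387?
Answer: 6*√229 ≈ 90.797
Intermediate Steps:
C = 32895
√(-24651 + C) = √(-24651 + 32895) = √8244 = 6*√229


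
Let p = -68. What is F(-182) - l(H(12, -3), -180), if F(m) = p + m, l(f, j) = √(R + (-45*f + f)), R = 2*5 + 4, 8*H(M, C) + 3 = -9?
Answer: -250 - 4*√5 ≈ -258.94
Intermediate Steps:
H(M, C) = -3/2 (H(M, C) = -3/8 + (⅛)*(-9) = -3/8 - 9/8 = -3/2)
R = 14 (R = 10 + 4 = 14)
l(f, j) = √(14 - 44*f) (l(f, j) = √(14 + (-45*f + f)) = √(14 - 44*f))
F(m) = -68 + m
F(-182) - l(H(12, -3), -180) = (-68 - 182) - √(14 - 44*(-3/2)) = -250 - √(14 + 66) = -250 - √80 = -250 - 4*√5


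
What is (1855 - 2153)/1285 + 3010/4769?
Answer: 2446688/6128165 ≈ 0.39925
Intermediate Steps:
(1855 - 2153)/1285 + 3010/4769 = -298*1/1285 + 3010*(1/4769) = -298/1285 + 3010/4769 = 2446688/6128165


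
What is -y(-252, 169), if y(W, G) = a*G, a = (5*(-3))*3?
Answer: 7605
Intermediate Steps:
a = -45 (a = -15*3 = -45)
y(W, G) = -45*G
-y(-252, 169) = -(-45)*169 = -1*(-7605) = 7605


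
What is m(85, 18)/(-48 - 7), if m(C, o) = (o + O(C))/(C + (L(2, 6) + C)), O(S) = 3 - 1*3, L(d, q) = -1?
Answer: -18/9295 ≈ -0.0019365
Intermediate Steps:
O(S) = 0 (O(S) = 3 - 3 = 0)
m(C, o) = o/(-1 + 2*C) (m(C, o) = (o + 0)/(C + (-1 + C)) = o/(-1 + 2*C))
m(85, 18)/(-48 - 7) = (18/(-1 + 2*85))/(-48 - 7) = (18/(-1 + 170))/(-55) = (18/169)*(-1/55) = -18/9295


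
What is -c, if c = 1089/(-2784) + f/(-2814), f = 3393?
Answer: 695031/435232 ≈ 1.5969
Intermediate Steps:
c = -695031/435232 (c = 1089/(-2784) + 3393/(-2814) = 1089*(-1/2784) + 3393*(-1/2814) = -363/928 - 1131/938 = -695031/435232 ≈ -1.5969)
-c = -1*(-695031/435232) = 695031/435232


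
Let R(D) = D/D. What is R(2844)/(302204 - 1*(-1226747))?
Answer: 1/1528951 ≈ 6.5404e-7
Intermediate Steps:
R(D) = 1
R(2844)/(302204 - 1*(-1226747)) = 1/(302204 - 1*(-1226747)) = 1/(302204 + 1226747) = 1/1528951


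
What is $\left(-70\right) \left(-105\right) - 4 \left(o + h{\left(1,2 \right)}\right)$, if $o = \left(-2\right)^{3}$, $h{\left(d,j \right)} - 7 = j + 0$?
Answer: $7346$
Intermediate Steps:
$h{\left(d,j \right)} = 7 + j$ ($h{\left(d,j \right)} = 7 + \left(j + 0\right) = 7 + j$)
$o = -8$
$\left(-70\right) \left(-105\right) - 4 \left(o + h{\left(1,2 \right)}\right) = \left(-70\right) \left(-105\right) - 4 \left(-8 + \left(7 + 2\right)\right) = 7350 - 4 \left(-8 + 9\right) = 7350 - 4 = 7346$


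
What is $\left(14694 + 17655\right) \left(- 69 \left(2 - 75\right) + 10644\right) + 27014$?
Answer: $507291683$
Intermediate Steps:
$\left(14694 + 17655\right) \left(- 69 \left(2 - 75\right) + 10644\right) + 27014 = 32349 \left(\left(-69\right) \left(-73\right) + 10644\right) + 27014 = 32349 \left(5037 + 10644\right) + 27014 = 32349 \cdot 15681 + 27014 = 507264669 + 27014 = 507291683$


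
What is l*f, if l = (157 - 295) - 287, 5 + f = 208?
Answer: -86275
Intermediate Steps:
f = 203 (f = -5 + 208 = 203)
l = -425 (l = -138 - 287 = -425)
l*f = -425*203 = -86275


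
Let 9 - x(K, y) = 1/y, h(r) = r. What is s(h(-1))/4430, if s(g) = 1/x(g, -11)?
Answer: 11/443000 ≈ 2.4831e-5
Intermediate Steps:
x(K, y) = 9 - 1/y
s(g) = 11/100 (s(g) = 1/(9 - 1/(-11)) = 1/(9 - 1*(-1/11)) = 1/(9 + 1/11) = 1/(100/11) = 11/100)
s(h(-1))/4430 = (11/100)/4430 = (11/100)*(1/4430) = 11/443000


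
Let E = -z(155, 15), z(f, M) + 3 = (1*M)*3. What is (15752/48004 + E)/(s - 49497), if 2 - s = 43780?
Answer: 45464/101763025 ≈ 0.00044676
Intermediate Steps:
z(f, M) = -3 + 3*M (z(f, M) = -3 + (1*M)*3 = -3 + M*3 = -3 + 3*M)
s = -43778 (s = 2 - 1*43780 = 2 - 43780 = -43778)
E = -42 (E = -(-3 + 3*15) = -(-3 + 45) = -1*42 = -42)
(15752/48004 + E)/(s - 49497) = (15752/48004 - 42)/(-43778 - 49497) = (15752*(1/48004) - 42)/(-93275) = (358/1091 - 42)*(-1/93275) = -45464/1091*(-1/93275) = 45464/101763025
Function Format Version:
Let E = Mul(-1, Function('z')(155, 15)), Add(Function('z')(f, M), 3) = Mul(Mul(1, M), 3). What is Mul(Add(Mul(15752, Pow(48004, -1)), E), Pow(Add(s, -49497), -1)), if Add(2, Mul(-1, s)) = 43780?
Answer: Rational(45464, 101763025) ≈ 0.00044676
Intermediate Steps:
Function('z')(f, M) = Add(-3, Mul(3, M)) (Function('z')(f, M) = Add(-3, Mul(Mul(1, M), 3)) = Add(-3, Mul(M, 3)) = Add(-3, Mul(3, M)))
s = -43778 (s = Add(2, Mul(-1, 43780)) = Add(2, -43780) = -43778)
E = -42 (E = Mul(-1, Add(-3, Mul(3, 15))) = Mul(-1, Add(-3, 45)) = Mul(-1, 42) = -42)
Mul(Add(Mul(15752, Pow(48004, -1)), E), Pow(Add(s, -49497), -1)) = Mul(Add(Mul(15752, Pow(48004, -1)), -42), Pow(Add(-43778, -49497), -1)) = Mul(Add(Mul(15752, Rational(1, 48004)), -42), Pow(-93275, -1)) = Mul(Add(Rational(358, 1091), -42), Rational(-1, 93275)) = Mul(Rational(-45464, 1091), Rational(-1, 93275)) = Rational(45464, 101763025)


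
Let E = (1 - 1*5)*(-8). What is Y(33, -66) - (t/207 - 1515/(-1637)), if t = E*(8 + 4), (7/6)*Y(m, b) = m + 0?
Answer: 20166197/790671 ≈ 25.505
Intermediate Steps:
E = 32 (E = (1 - 5)*(-8) = -4*(-8) = 32)
Y(m, b) = 6*m/7 (Y(m, b) = 6*(m + 0)/7 = 6*m/7)
t = 384 (t = 32*(8 + 4) = 32*12 = 384)
Y(33, -66) - (t/207 - 1515/(-1637)) = (6/7)*33 - (384/207 - 1515/(-1637)) = 198/7 - (384*(1/207) - 1515*(-1/1637)) = 198/7 - (128/69 + 1515/1637) = 198/7 - 1*314071/112953 = 198/7 - 314071/112953 = 20166197/790671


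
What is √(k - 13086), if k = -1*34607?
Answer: I*√47693 ≈ 218.39*I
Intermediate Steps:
k = -34607
√(k - 13086) = √(-34607 - 13086) = √(-47693) = I*√47693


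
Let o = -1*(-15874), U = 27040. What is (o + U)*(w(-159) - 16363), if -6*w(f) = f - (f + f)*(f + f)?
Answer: 22207995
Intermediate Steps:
o = 15874
w(f) = -f/6 + 2*f**2/3 (w(f) = -(f - (f + f)*(f + f))/6 = -(f - 2*f*2*f)/6 = -(f - 4*f**2)/6 = -f/6 + 2*f**2/3)
(o + U)*(w(-159) - 16363) = (15874 + 27040)*((1/6)*(-159)*(-1 + 4*(-159)) - 16363) = 42914*((1/6)*(-159)*(-1 - 636) - 16363) = 42914*((1/6)*(-159)*(-637) - 16363) = 42914*(33761/2 - 16363) = 42914*(1035/2) = 22207995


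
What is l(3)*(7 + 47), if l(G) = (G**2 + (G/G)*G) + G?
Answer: 810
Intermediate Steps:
l(G) = G**2 + 2*G (l(G) = (G**2 + 1*G) + G = (G**2 + G) + G = (G + G**2) + G = G**2 + 2*G)
l(3)*(7 + 47) = (3*(2 + 3))*(7 + 47) = (3*5)*54 = 15*54 = 810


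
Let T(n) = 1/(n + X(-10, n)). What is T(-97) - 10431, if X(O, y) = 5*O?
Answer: -1533358/147 ≈ -10431.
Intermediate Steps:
T(n) = 1/(-50 + n) (T(n) = 1/(n + 5*(-10)) = 1/(n - 50) = 1/(-50 + n))
T(-97) - 10431 = 1/(-50 - 97) - 10431 = 1/(-147) - 10431 = -1/147 - 10431 = -1533358/147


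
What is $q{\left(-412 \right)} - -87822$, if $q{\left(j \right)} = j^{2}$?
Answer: $257566$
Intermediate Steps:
$q{\left(-412 \right)} - -87822 = \left(-412\right)^{2} - -87822 = 169744 + 87822 = 257566$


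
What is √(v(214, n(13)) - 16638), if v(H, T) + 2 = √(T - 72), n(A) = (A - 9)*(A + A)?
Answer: 2*√(-4160 + √2) ≈ 128.97*I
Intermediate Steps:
n(A) = 2*A*(-9 + A) (n(A) = (-9 + A)*(2*A) = 2*A*(-9 + A))
v(H, T) = -2 + √(-72 + T) (v(H, T) = -2 + √(T - 72) = -2 + √(-72 + T))
√(v(214, n(13)) - 16638) = √((-2 + √(-72 + 2*13*(-9 + 13))) - 16638) = √((-2 + √(-72 + 2*13*4)) - 16638) = √((-2 + √(-72 + 104)) - 16638) = √((-2 + √32) - 16638) = √((-2 + 4*√2) - 16638) = √(-16640 + 4*√2)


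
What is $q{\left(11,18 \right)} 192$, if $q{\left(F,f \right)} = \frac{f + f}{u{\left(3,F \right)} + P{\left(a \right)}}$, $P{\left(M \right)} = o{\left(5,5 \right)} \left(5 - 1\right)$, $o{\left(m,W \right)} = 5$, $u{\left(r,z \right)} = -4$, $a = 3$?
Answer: $432$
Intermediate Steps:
$P{\left(M \right)} = 20$ ($P{\left(M \right)} = 5 \left(5 - 1\right) = 5 \cdot 4 = 20$)
$q{\left(F,f \right)} = \frac{f}{8}$ ($q{\left(F,f \right)} = \frac{f + f}{-4 + 20} = \frac{2 f}{16} = 2 f \frac{1}{16} = \frac{f}{8}$)
$q{\left(11,18 \right)} 192 = \frac{1}{8} \cdot 18 \cdot 192 = \frac{9}{4} \cdot 192 = 432$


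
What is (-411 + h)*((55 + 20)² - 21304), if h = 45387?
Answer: -705178704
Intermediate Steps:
(-411 + h)*((55 + 20)² - 21304) = (-411 + 45387)*((55 + 20)² - 21304) = 44976*(75² - 21304) = 44976*(5625 - 21304) = 44976*(-15679) = -705178704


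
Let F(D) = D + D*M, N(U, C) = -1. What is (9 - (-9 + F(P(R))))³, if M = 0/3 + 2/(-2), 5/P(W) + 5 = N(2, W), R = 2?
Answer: 5832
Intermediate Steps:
P(W) = -⅚ (P(W) = 5/(-5 - 1) = 5/(-6) = 5*(-⅙) = -⅚)
M = -1 (M = 0*(⅓) + 2*(-½) = 0 - 1 = -1)
F(D) = 0 (F(D) = D + D*(-1) = D - D = 0)
(9 - (-9 + F(P(R))))³ = (9 - (-9 + 0))³ = (9 - 1*(-9))³ = (9 + 9)³ = 18³ = 5832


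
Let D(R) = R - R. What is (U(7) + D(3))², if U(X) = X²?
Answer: 2401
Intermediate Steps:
D(R) = 0
(U(7) + D(3))² = (7² + 0)² = (49 + 0)² = 49² = 2401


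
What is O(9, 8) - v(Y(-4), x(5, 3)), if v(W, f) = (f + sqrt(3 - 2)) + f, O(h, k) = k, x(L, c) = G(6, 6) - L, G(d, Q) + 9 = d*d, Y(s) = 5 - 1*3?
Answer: -37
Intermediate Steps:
Y(s) = 2 (Y(s) = 5 - 3 = 2)
G(d, Q) = -9 + d**2 (G(d, Q) = -9 + d*d = -9 + d**2)
x(L, c) = 27 - L (x(L, c) = (-9 + 6**2) - L = (-9 + 36) - L = 27 - L)
v(W, f) = 1 + 2*f (v(W, f) = (f + sqrt(1)) + f = (f + 1) + f = (1 + f) + f = 1 + 2*f)
O(9, 8) - v(Y(-4), x(5, 3)) = 8 - (1 + 2*(27 - 1*5)) = 8 - (1 + 2*(27 - 5)) = 8 - (1 + 2*22) = 8 - (1 + 44) = 8 - 1*45 = 8 - 45 = -37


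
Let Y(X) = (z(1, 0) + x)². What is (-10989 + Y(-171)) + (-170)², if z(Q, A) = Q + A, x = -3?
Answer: 17915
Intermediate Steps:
z(Q, A) = A + Q
Y(X) = 4 (Y(X) = ((0 + 1) - 3)² = (1 - 3)² = (-2)² = 4)
(-10989 + Y(-171)) + (-170)² = (-10989 + 4) + (-170)² = -10985 + 28900 = 17915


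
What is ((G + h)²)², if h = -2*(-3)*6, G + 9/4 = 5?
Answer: 577200625/256 ≈ 2.2547e+6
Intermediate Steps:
G = 11/4 (G = -9/4 + 5 = 11/4 ≈ 2.7500)
h = 36 (h = 6*6 = 36)
((G + h)²)² = ((11/4 + 36)²)² = ((155/4)²)² = (24025/16)² = 577200625/256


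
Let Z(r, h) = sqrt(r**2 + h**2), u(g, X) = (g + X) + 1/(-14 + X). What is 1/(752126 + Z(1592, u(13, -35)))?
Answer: 1805854526/1358224054809971 - 49*sqrt(6086412305)/1358224054809971 ≈ 1.3268e-6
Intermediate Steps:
u(g, X) = X + g + 1/(-14 + X) (u(g, X) = (X + g) + 1/(-14 + X) = X + g + 1/(-14 + X))
Z(r, h) = sqrt(h**2 + r**2)
1/(752126 + Z(1592, u(13, -35))) = 1/(752126 + sqrt(((1 + (-35)**2 - 14*(-35) - 14*13 - 35*13)/(-14 - 35))**2 + 1592**2)) = 1/(752126 + sqrt(((1 + 1225 + 490 - 182 - 455)/(-49))**2 + 2534464)) = 1/(752126 + sqrt((-1/49*1079)**2 + 2534464)) = 1/(752126 + sqrt((-1079/49)**2 + 2534464)) = 1/(752126 + sqrt(1164241/2401 + 2534464)) = 1/(752126 + sqrt(6086412305/2401)) = 1/(752126 + sqrt(6086412305)/49)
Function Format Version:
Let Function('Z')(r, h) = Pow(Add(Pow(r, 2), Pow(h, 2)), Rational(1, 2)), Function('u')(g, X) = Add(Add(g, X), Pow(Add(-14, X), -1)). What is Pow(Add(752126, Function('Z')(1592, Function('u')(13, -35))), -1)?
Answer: Add(Rational(1805854526, 1358224054809971), Mul(Rational(-49, 1358224054809971), Pow(6086412305, Rational(1, 2)))) ≈ 1.3268e-6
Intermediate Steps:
Function('u')(g, X) = Add(X, g, Pow(Add(-14, X), -1)) (Function('u')(g, X) = Add(Add(X, g), Pow(Add(-14, X), -1)) = Add(X, g, Pow(Add(-14, X), -1)))
Function('Z')(r, h) = Pow(Add(Pow(h, 2), Pow(r, 2)), Rational(1, 2))
Pow(Add(752126, Function('Z')(1592, Function('u')(13, -35))), -1) = Pow(Add(752126, Pow(Add(Pow(Mul(Pow(Add(-14, -35), -1), Add(1, Pow(-35, 2), Mul(-14, -35), Mul(-14, 13), Mul(-35, 13))), 2), Pow(1592, 2)), Rational(1, 2))), -1) = Pow(Add(752126, Pow(Add(Pow(Mul(Pow(-49, -1), Add(1, 1225, 490, -182, -455)), 2), 2534464), Rational(1, 2))), -1) = Pow(Add(752126, Pow(Add(Pow(Mul(Rational(-1, 49), 1079), 2), 2534464), Rational(1, 2))), -1) = Pow(Add(752126, Pow(Add(Pow(Rational(-1079, 49), 2), 2534464), Rational(1, 2))), -1) = Pow(Add(752126, Pow(Add(Rational(1164241, 2401), 2534464), Rational(1, 2))), -1) = Pow(Add(752126, Pow(Rational(6086412305, 2401), Rational(1, 2))), -1) = Pow(Add(752126, Mul(Rational(1, 49), Pow(6086412305, Rational(1, 2)))), -1)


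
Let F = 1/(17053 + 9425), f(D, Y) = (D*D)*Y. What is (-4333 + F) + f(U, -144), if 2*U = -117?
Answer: -13163193485/26478 ≈ -4.9714e+5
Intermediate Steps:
U = -117/2 (U = (½)*(-117) = -117/2 ≈ -58.500)
f(D, Y) = Y*D² (f(D, Y) = D²*Y = Y*D²)
F = 1/26478 ≈ 3.7767e-5
(-4333 + F) + f(U, -144) = (-4333 + 1/26478) - 144*(-117/2)² = -114729173/26478 - 144*13689/4 = -114729173/26478 - 492804 = -13163193485/26478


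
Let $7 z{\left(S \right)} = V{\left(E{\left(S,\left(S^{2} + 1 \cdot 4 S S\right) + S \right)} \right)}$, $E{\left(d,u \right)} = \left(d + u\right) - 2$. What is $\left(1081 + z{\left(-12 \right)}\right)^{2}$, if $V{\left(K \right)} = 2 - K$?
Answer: $\frac{47265625}{49} \approx 9.6461 \cdot 10^{5}$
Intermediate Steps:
$E{\left(d,u \right)} = -2 + d + u$
$z{\left(S \right)} = \frac{4}{7} - \frac{5 S^{2}}{7} - \frac{2 S}{7}$ ($z{\left(S \right)} = \frac{2 - \left(-2 + S + \left(\left(S^{2} + 1 \cdot 4 S S\right) + S\right)\right)}{7} = \frac{2 - \left(-2 + S + \left(\left(S^{2} + 4 S S\right) + S\right)\right)}{7} = \frac{2 - \left(-2 + S + \left(\left(S^{2} + 4 S^{2}\right) + S\right)\right)}{7} = \frac{2 - \left(-2 + S + \left(5 S^{2} + S\right)\right)}{7} = \frac{2 - \left(-2 + S + \left(S + 5 S^{2}\right)\right)}{7} = \frac{2 - \left(-2 + 2 S + 5 S^{2}\right)}{7} = \frac{4 - 5 S^{2} - 2 S}{7} = \frac{4}{7} - \frac{5 S^{2}}{7} - \frac{2 S}{7}$)
$\left(1081 + z{\left(-12 \right)}\right)^{2} = \left(1081 - \left(- \frac{16}{7} - \frac{12 \left(1 + 5 \left(-12\right)\right)}{7}\right)\right)^{2} = \left(1081 + \left(\frac{4}{7} + \frac{12}{7} - - \frac{12 \left(1 - 60\right)}{7}\right)\right)^{2} = \left(1081 + \left(\frac{4}{7} + \frac{12}{7} - \left(- \frac{12}{7}\right) \left(-59\right)\right)\right)^{2} = \left(1081 + \left(\frac{4}{7} + \frac{12}{7} - \frac{708}{7}\right)\right)^{2} = \left(1081 - \frac{692}{7}\right)^{2} = \left(\frac{6875}{7}\right)^{2} = \frac{47265625}{49}$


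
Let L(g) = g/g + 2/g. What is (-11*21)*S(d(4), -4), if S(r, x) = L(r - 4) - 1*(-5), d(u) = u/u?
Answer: -1232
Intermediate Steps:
L(g) = 1 + 2/g
d(u) = 1
S(r, x) = 5 + (-2 + r)/(-4 + r) (S(r, x) = (2 + (r - 4))/(r - 4) - 1*(-5) = (2 + (-4 + r))/(-4 + r) + 5 = (-2 + r)/(-4 + r) + 5 = 5 + (-2 + r)/(-4 + r))
(-11*21)*S(d(4), -4) = (-11*21)*(2*(-11 + 3*1)/(-4 + 1)) = -462*(-11 + 3)/(-3) = -462*(-1)*(-8)/3 = -231*16/3 = -1232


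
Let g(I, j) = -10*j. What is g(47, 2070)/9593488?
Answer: -5175/2398372 ≈ -0.0021577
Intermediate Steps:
g(47, 2070)/9593488 = -10*2070/9593488 = -20700*1/9593488 = -5175/2398372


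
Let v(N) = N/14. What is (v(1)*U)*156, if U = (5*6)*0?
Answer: 0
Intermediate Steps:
v(N) = N/14 (v(N) = N*(1/14) = N/14)
U = 0 (U = 30*0 = 0)
(v(1)*U)*156 = (((1/14)*1)*0)*156 = ((1/14)*0)*156 = 0*156 = 0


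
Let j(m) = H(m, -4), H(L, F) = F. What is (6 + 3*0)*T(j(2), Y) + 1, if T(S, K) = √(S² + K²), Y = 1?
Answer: 1 + 6*√17 ≈ 25.739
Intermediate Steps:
j(m) = -4
T(S, K) = √(K² + S²)
(6 + 3*0)*T(j(2), Y) + 1 = (6 + 3*0)*√(1² + (-4)²) + 1 = (6 + 0)*√(1 + 16) + 1 = 6*√17 + 1 = 1 + 6*√17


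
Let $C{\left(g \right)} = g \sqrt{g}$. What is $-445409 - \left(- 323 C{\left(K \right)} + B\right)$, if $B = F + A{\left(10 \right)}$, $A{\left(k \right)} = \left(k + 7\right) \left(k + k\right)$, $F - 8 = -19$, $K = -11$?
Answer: $-445738 - 3553 i \sqrt{11} \approx -4.4574 \cdot 10^{5} - 11784.0 i$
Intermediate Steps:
$F = -11$ ($F = 8 - 19 = -11$)
$A{\left(k \right)} = 2 k \left(7 + k\right)$ ($A{\left(k \right)} = \left(7 + k\right) 2 k = 2 k \left(7 + k\right)$)
$B = 329$ ($B = -11 + 2 \cdot 10 \left(7 + 10\right) = -11 + 2 \cdot 10 \cdot 17 = -11 + 340 = 329$)
$C{\left(g \right)} = g^{\frac{3}{2}}$
$-445409 - \left(- 323 C{\left(K \right)} + B\right) = -445409 - \left(- 323 \left(-11\right)^{\frac{3}{2}} + 329\right) = -445409 - \left(- 323 \left(- 11 i \sqrt{11}\right) + 329\right) = -445409 - \left(3553 i \sqrt{11} + 329\right) = -445409 - \left(329 + 3553 i \sqrt{11}\right) = -445738 - 3553 i \sqrt{11}$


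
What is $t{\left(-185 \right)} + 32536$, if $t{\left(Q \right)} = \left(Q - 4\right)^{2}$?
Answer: $68257$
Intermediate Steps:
$t{\left(Q \right)} = \left(-4 + Q\right)^{2}$
$t{\left(-185 \right)} + 32536 = \left(-4 - 185\right)^{2} + 32536 = \left(-189\right)^{2} + 32536 = 35721 + 32536 = 68257$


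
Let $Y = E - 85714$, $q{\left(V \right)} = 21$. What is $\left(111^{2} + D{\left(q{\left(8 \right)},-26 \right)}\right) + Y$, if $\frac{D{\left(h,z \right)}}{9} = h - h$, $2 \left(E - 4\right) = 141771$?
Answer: $- \frac{5007}{2} \approx -2503.5$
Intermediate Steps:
$E = \frac{141779}{2}$ ($E = 4 + \frac{1}{2} \cdot 141771 = 4 + \frac{141771}{2} = \frac{141779}{2} \approx 70890.0$)
$D{\left(h,z \right)} = 0$ ($D{\left(h,z \right)} = 9 \left(h - h\right) = 9 \cdot 0 = 0$)
$Y = - \frac{29649}{2}$ ($Y = \frac{141779}{2} - 85714 = - \frac{29649}{2} \approx -14825.0$)
$\left(111^{2} + D{\left(q{\left(8 \right)},-26 \right)}\right) + Y = \left(111^{2} + 0\right) - \frac{29649}{2} = \left(12321 + 0\right) - \frac{29649}{2} = 12321 - \frac{29649}{2} = - \frac{5007}{2}$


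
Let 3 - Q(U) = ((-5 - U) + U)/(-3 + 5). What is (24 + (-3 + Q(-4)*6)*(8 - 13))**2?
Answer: 15876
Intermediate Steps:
Q(U) = 11/2 (Q(U) = 3 - ((-5 - U) + U)/(-3 + 5) = 3 - (-5)/2 = 3 - 1*(-5/2) = 3 + 5/2 = 11/2)
(24 + (-3 + Q(-4)*6)*(8 - 13))**2 = (24 + (-3 + (11/2)*6)*(8 - 13))**2 = (24 + (-3 + 33)*(-5))**2 = (24 + 30*(-5))**2 = (24 - 150)**2 = (-126)**2 = 15876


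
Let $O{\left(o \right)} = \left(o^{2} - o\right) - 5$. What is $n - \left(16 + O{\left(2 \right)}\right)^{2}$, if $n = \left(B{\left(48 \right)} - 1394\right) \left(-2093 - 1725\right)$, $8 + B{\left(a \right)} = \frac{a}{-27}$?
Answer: $\frac{48235091}{9} \approx 5.3595 \cdot 10^{6}$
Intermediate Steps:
$B{\left(a \right)} = -8 - \frac{a}{27}$ ($B{\left(a \right)} = -8 + \frac{a}{-27} = -8 + a \left(- \frac{1}{27}\right) = -8 - \frac{a}{27}$)
$O{\left(o \right)} = -5 + o^{2} - o$
$n = \frac{48236612}{9}$ ($n = \left(\left(-8 - \frac{16}{9}\right) - 1394\right) \left(-2093 - 1725\right) = \left(\left(-8 - \frac{16}{9}\right) - 1394\right) \left(-3818\right) = \left(- \frac{88}{9} - 1394\right) \left(-3818\right) = \left(- \frac{12634}{9}\right) \left(-3818\right) = \frac{48236612}{9} \approx 5.3596 \cdot 10^{6}$)
$n - \left(16 + O{\left(2 \right)}\right)^{2} = \frac{48236612}{9} - \left(16 - \left(7 - 4\right)\right)^{2} = \frac{48236612}{9} - \left(16 - 3\right)^{2} = \frac{48236612}{9} - 13^{2} = \frac{48236612}{9} - 169 = \frac{48235091}{9}$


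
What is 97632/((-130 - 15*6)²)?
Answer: 6102/3025 ≈ 2.0172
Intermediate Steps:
97632/((-130 - 15*6)²) = 97632/((-130 - 90)²) = 97632/((-220)²) = 97632/48400 = 97632*(1/48400) = 6102/3025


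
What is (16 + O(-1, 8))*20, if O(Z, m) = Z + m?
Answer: 460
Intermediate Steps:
(16 + O(-1, 8))*20 = (16 + (-1 + 8))*20 = (16 + 7)*20 = 23*20 = 460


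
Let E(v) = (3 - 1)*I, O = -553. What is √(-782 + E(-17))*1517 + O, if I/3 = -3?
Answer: -553 + 30340*I*√2 ≈ -553.0 + 42907.0*I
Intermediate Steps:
I = -9 (I = 3*(-3) = -9)
E(v) = -18 (E(v) = (3 - 1)*(-9) = 2*(-9) = -18)
√(-782 + E(-17))*1517 + O = √(-782 - 18)*1517 - 553 = √(-800)*1517 - 553 = (20*I*√2)*1517 - 553 = 30340*I*√2 - 553 = -553 + 30340*I*√2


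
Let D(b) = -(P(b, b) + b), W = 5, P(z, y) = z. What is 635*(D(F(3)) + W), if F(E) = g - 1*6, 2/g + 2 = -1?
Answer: 34925/3 ≈ 11642.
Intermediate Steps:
g = -⅔ (g = 2/(-2 - 1) = 2/(-3) = 2*(-⅓) = -⅔ ≈ -0.66667)
F(E) = -20/3 (F(E) = -⅔ - 1*6 = -⅔ - 6 = -20/3)
D(b) = -2*b (D(b) = -(b + b) = -2*b)
635*(D(F(3)) + W) = 635*(-2*(-20/3) + 5) = 635*(40/3 + 5) = 635*(55/3) = 34925/3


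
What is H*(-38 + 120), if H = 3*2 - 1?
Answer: 410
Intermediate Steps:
H = 5 (H = 6 - 1 = 5)
H*(-38 + 120) = 5*(-38 + 120) = 5*82 = 410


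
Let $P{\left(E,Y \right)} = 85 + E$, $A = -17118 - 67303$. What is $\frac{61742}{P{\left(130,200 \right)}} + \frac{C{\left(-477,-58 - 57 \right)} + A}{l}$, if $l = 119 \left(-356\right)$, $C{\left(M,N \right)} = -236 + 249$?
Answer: $\frac{658446452}{2277065} \approx 289.16$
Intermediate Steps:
$C{\left(M,N \right)} = 13$
$A = -84421$ ($A = -17118 - 67303 = -84421$)
$l = -42364$
$\frac{61742}{P{\left(130,200 \right)}} + \frac{C{\left(-477,-58 - 57 \right)} + A}{l} = \frac{61742}{85 + 130} + \frac{13 - 84421}{-42364} = \frac{61742}{215} - - \frac{21102}{10591} = 61742 \cdot \frac{1}{215} + \frac{21102}{10591} = \frac{61742}{215} + \frac{21102}{10591} = \frac{658446452}{2277065}$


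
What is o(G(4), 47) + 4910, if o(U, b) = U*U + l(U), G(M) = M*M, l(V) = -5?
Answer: 5161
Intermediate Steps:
G(M) = M**2
o(U, b) = -5 + U**2 (o(U, b) = U*U - 5 = U**2 - 5 = -5 + U**2)
o(G(4), 47) + 4910 = (-5 + (4**2)**2) + 4910 = (-5 + 16**2) + 4910 = (-5 + 256) + 4910 = 251 + 4910 = 5161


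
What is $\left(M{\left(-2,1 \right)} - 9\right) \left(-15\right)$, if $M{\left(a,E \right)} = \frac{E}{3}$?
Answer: $130$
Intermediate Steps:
$M{\left(a,E \right)} = \frac{E}{3}$ ($M{\left(a,E \right)} = E \frac{1}{3} = \frac{E}{3}$)
$\left(M{\left(-2,1 \right)} - 9\right) \left(-15\right) = \left(\frac{1}{3} \cdot 1 - 9\right) \left(-15\right) = \left(\frac{1}{3} - 9\right) \left(-15\right) = \left(- \frac{26}{3}\right) \left(-15\right) = 130$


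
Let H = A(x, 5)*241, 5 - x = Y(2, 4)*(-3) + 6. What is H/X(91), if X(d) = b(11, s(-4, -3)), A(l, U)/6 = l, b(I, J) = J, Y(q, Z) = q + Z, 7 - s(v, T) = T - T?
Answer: 24582/7 ≈ 3511.7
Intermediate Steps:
s(v, T) = 7 (s(v, T) = 7 - (T - T) = 7 - 1*0 = 7 + 0 = 7)
Y(q, Z) = Z + q
x = 17 (x = 5 - ((4 + 2)*(-3) + 6) = 5 - (6*(-3) + 6) = 5 - (-18 + 6) = 5 - 1*(-12) = 5 + 12 = 17)
A(l, U) = 6*l
X(d) = 7
H = 24582 (H = (6*17)*241 = 102*241 = 24582)
H/X(91) = 24582/7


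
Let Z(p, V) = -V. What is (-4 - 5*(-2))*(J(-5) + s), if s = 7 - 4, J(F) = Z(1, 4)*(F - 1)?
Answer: 162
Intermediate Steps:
J(F) = 4 - 4*F (J(F) = (-1*4)*(F - 1) = -4*(-1 + F) = 4 - 4*F)
s = 3
(-4 - 5*(-2))*(J(-5) + s) = (-4 - 5*(-2))*((4 - 4*(-5)) + 3) = (-4 + 10)*((4 + 20) + 3) = 6*(24 + 3) = 6*27 = 162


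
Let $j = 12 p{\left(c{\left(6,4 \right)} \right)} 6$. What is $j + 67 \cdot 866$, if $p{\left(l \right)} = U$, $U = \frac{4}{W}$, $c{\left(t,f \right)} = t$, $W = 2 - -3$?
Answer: $\frac{290398}{5} \approx 58080.0$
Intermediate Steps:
$W = 5$ ($W = 2 + 3 = 5$)
$U = \frac{4}{5} \approx 0.8$
$p{\left(l \right)} = \frac{4}{5}$
$j = \frac{288}{5}$ ($j = 12 \cdot \frac{4}{5} \cdot 6 = \frac{48}{5} \cdot 6 = \frac{288}{5} \approx 57.6$)
$j + 67 \cdot 866 = \frac{288}{5} + 67 \cdot 866 = \frac{288}{5} + 58022 = \frac{290398}{5}$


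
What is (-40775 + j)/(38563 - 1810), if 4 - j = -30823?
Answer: -3316/12251 ≈ -0.27067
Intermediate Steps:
j = 30827 (j = 4 - 1*(-30823) = 4 + 30823 = 30827)
(-40775 + j)/(38563 - 1810) = (-40775 + 30827)/(38563 - 1810) = -9948/36753 = -9948*1/36753 = -3316/12251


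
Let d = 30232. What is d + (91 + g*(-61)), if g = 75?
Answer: 25748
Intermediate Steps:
d + (91 + g*(-61)) = 30232 + (91 + 75*(-61)) = 30232 + (91 - 4575) = 30232 - 4484 = 25748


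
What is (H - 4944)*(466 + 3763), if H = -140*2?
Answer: -22092296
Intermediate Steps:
H = -280
(H - 4944)*(466 + 3763) = (-280 - 4944)*(466 + 3763) = -5224*4229 = -22092296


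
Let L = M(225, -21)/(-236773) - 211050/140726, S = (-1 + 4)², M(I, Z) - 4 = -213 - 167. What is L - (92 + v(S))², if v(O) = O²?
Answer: -498643852823808/16660058599 ≈ -29931.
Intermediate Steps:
M(I, Z) = -376 (M(I, Z) = 4 + (-213 - 167) = 4 - 380 = -376)
S = 9 (S = 3² = 9)
L = -24959014337/16660058599 (L = -376/(-236773) - 211050/140726 = -376*(-1/236773) - 211050*1/140726 = 376/236773 - 105525/70363 = -24959014337/16660058599 ≈ -1.4981)
L - (92 + v(S))² = -24959014337/16660058599 - (92 + 9²)² = -24959014337/16660058599 - (92 + 81)² = -24959014337/16660058599 - 1*173² = -24959014337/16660058599 - 1*29929 = -24959014337/16660058599 - 29929 = -498643852823808/16660058599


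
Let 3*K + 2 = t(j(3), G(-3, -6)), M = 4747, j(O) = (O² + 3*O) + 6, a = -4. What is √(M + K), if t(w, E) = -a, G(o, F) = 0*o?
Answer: √42729/3 ≈ 68.903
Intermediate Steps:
j(O) = 6 + O² + 3*O
G(o, F) = 0
t(w, E) = 4 (t(w, E) = -1*(-4) = 4)
K = ⅔ (K = -⅔ + (⅓)*4 = -⅔ + 4/3 = ⅔ ≈ 0.66667)
√(M + K) = √(4747 + ⅔) = √(14243/3) = √42729/3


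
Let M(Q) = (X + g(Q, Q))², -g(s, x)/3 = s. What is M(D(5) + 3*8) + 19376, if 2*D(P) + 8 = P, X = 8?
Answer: 91665/4 ≈ 22916.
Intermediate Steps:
g(s, x) = -3*s
D(P) = -4 + P/2
M(Q) = (8 - 3*Q)²
M(D(5) + 3*8) + 19376 = (-8 + 3*((-4 + (½)*5) + 3*8))² + 19376 = (-8 + 3*((-4 + 5/2) + 24))² + 19376 = (-8 + 3*(-3/2 + 24))² + 19376 = (-8 + 3*(45/2))² + 19376 = (-8 + 135/2)² + 19376 = (119/2)² + 19376 = 14161/4 + 19376 = 91665/4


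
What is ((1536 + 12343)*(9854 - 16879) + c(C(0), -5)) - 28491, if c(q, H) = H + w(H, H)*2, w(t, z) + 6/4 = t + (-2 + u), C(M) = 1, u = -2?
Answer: -97528492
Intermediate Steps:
w(t, z) = -11/2 + t (w(t, z) = -3/2 + (t + (-2 - 2)) = -3/2 + (t - 4) = -3/2 + (-4 + t) = -11/2 + t)
c(q, H) = -11 + 3*H (c(q, H) = H + (-11/2 + H)*2 = H + (-11 + 2*H) = -11 + 3*H)
((1536 + 12343)*(9854 - 16879) + c(C(0), -5)) - 28491 = ((1536 + 12343)*(9854 - 16879) + (-11 + 3*(-5))) - 28491 = (13879*(-7025) + (-11 - 15)) - 28491 = (-97499975 - 26) - 28491 = -97500001 - 28491 = -97528492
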